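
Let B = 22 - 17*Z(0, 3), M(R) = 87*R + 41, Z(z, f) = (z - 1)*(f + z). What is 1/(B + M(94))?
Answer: 1/8292 ≈ 0.00012060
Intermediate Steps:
Z(z, f) = (-1 + z)*(f + z)
M(R) = 41 + 87*R
B = 73 (B = 22 - 17*(0**2 - 1*3 - 1*0 + 3*0) = 22 - 17*(0 - 3 + 0 + 0) = 22 - 17*(-3) = 22 + 51 = 73)
1/(B + M(94)) = 1/(73 + (41 + 87*94)) = 1/(73 + (41 + 8178)) = 1/(73 + 8219) = 1/8292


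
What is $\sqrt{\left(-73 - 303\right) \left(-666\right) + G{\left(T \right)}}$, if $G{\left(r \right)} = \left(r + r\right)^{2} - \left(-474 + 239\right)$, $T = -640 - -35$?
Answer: $\sqrt{1714751} \approx 1309.5$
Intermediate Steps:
$T = -605$ ($T = -640 + 35 = -605$)
$G{\left(r \right)} = 235 + 4 r^{2}$ ($G{\left(r \right)} = \left(2 r\right)^{2} - -235 = 4 r^{2} + 235 = 235 + 4 r^{2}$)
$\sqrt{\left(-73 - 303\right) \left(-666\right) + G{\left(T \right)}} = \sqrt{\left(-73 - 303\right) \left(-666\right) + \left(235 + 4 \left(-605\right)^{2}\right)} = \sqrt{\left(-376\right) \left(-666\right) + \left(235 + 4 \cdot 366025\right)} = \sqrt{250416 + \left(235 + 1464100\right)} = \sqrt{250416 + 1464335} = \sqrt{1714751}$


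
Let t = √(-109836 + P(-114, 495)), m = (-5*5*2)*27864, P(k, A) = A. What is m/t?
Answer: 464400*I*√12149/12149 ≈ 4213.3*I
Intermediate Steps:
m = -1393200 (m = -25*2*27864 = -50*27864 = -1393200)
t = 3*I*√12149 (t = √(-109836 + 495) = √(-109341) = 3*I*√12149 ≈ 330.67*I)
m/t = -1393200*(-I*√12149/36447) = -(-464400)*I*√12149/12149 = 464400*I*√12149/12149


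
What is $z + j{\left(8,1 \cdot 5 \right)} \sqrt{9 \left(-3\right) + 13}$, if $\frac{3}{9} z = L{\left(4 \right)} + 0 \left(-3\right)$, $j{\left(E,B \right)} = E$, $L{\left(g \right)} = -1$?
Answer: $-3 + 8 i \sqrt{14} \approx -3.0 + 29.933 i$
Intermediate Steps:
$z = -3$ ($z = 3 \left(-1 + 0 \left(-3\right)\right) = 3 \left(-1 + 0\right) = 3 \left(-1\right) = -3$)
$z + j{\left(8,1 \cdot 5 \right)} \sqrt{9 \left(-3\right) + 13} = -3 + 8 \sqrt{9 \left(-3\right) + 13} = -3 + 8 \sqrt{-27 + 13} = -3 + 8 \sqrt{-14} = -3 + 8 i \sqrt{14}$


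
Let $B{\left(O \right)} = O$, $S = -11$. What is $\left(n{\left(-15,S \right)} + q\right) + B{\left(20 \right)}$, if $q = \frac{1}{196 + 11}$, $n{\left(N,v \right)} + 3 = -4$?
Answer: $\frac{2692}{207} \approx 13.005$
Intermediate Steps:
$n{\left(N,v \right)} = -7$ ($n{\left(N,v \right)} = -3 - 4 = -7$)
$q = \frac{1}{207} \approx 0.0048309$
$\left(n{\left(-15,S \right)} + q\right) + B{\left(20 \right)} = \left(-7 + \frac{1}{207}\right) + 20 = - \frac{1448}{207} + 20 = \frac{2692}{207}$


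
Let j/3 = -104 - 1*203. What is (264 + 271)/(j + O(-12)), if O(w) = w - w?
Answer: -535/921 ≈ -0.58089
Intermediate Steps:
O(w) = 0
j = -921 (j = 3*(-104 - 1*203) = 3*(-104 - 203) = 3*(-307) = -921)
(264 + 271)/(j + O(-12)) = (264 + 271)/(-921 + 0) = 535/(-921) = 535*(-1/921) = -535/921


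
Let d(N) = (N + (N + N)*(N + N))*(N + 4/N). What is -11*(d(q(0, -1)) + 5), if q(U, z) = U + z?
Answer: 110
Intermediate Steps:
d(N) = (N + 4/N)*(N + 4*N²) (d(N) = (N + (2*N)*(2*N))*(N + 4/N) = (N + 4*N²)*(N + 4/N) = (N + 4/N)*(N + 4*N²))
-11*(d(q(0, -1)) + 5) = -11*((4 + (0 - 1)² + 4*(0 - 1)³ + 16*(0 - 1)) + 5) = -11*((4 + (-1)² + 4*(-1)³ + 16*(-1)) + 5) = -11*((4 + 1 + 4*(-1) - 16) + 5) = -11*((4 + 1 - 4 - 16) + 5) = -11*(-15 + 5) = -11*(-10) = 110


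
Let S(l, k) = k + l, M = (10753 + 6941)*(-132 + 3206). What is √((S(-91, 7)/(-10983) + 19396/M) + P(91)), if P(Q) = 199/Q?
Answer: 44*√52756575486986265713/215720650509 ≈ 1.4815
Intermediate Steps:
M = 54391356 (M = 17694*3074 = 54391356)
√((S(-91, 7)/(-10983) + 19396/M) + P(91)) = √(((7 - 91)/(-10983) + 19396/54391356) + 199/91) = √((-84*(-1/10983) + 19396*(1/54391356)) + 199*(1/91)) = √((4/523 + 4849/13597839) + 199/91) = √(56927383/7111669797 + 199/91) = √(1420402681456/647161951527) = 44*√52756575486986265713/215720650509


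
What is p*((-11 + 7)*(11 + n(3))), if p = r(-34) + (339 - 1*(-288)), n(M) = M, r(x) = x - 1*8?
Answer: -32760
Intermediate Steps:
r(x) = -8 + x (r(x) = x - 8 = -8 + x)
p = 585 (p = (-8 - 34) + (339 - 1*(-288)) = -42 + (339 + 288) = -42 + 627 = 585)
p*((-11 + 7)*(11 + n(3))) = 585*((-11 + 7)*(11 + 3)) = 585*(-4*14) = 585*(-56) = -32760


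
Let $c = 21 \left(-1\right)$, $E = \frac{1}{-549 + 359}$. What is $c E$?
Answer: $\frac{21}{190} \approx 0.11053$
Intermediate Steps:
$E = - \frac{1}{190}$ ($E = \frac{1}{-190} = - \frac{1}{190} \approx -0.0052632$)
$c = -21$
$c E = \left(-21\right) \left(- \frac{1}{190}\right) = \frac{21}{190}$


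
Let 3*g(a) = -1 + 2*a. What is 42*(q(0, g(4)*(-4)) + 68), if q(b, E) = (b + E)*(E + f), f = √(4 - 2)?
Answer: 19544/3 - 392*√2 ≈ 5960.3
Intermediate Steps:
f = √2 ≈ 1.4142
g(a) = -⅓ + 2*a/3 (g(a) = (-1 + 2*a)/3 = -⅓ + 2*a/3)
q(b, E) = (E + b)*(E + √2) (q(b, E) = (b + E)*(E + √2) = (E + b)*(E + √2))
42*(q(0, g(4)*(-4)) + 68) = 42*((((-⅓ + (⅔)*4)*(-4))² + ((-⅓ + (⅔)*4)*(-4))*0 + ((-⅓ + (⅔)*4)*(-4))*√2 + 0*√2) + 68) = 42*((((-⅓ + 8/3)*(-4))² + ((-⅓ + 8/3)*(-4))*0 + ((-⅓ + 8/3)*(-4))*√2 + 0) + 68) = 42*((((7/3)*(-4))² + ((7/3)*(-4))*0 + ((7/3)*(-4))*√2 + 0) + 68) = 42*(((-28/3)² - 28/3*0 - 28*√2/3 + 0) + 68) = 42*((784/9 + 0 - 28*√2/3 + 0) + 68) = 42*((784/9 - 28*√2/3) + 68) = 42*(1396/9 - 28*√2/3) = 19544/3 - 392*√2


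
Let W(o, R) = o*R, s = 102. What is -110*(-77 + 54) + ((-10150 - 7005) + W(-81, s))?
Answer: -22887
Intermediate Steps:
W(o, R) = R*o
-110*(-77 + 54) + ((-10150 - 7005) + W(-81, s)) = -110*(-77 + 54) + ((-10150 - 7005) + 102*(-81)) = -110*(-23) + (-17155 - 8262) = 2530 - 25417 = -22887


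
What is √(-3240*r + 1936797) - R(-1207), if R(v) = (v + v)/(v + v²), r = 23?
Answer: 1/603 + √1862277 ≈ 1364.7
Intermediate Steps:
R(v) = 2*v/(v + v²) (R(v) = (2*v)/(v + v²) = 2*v/(v + v²))
√(-3240*r + 1936797) - R(-1207) = √(-3240*23 + 1936797) - 2/(1 - 1207) = √(-74520 + 1936797) - 2/(-1206) = √1862277 - 2*(-1)/1206 = √1862277 - 1*(-1/603) = √1862277 + 1/603 = 1/603 + √1862277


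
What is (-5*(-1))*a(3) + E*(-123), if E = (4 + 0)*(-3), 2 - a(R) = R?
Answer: 1471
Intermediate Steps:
a(R) = 2 - R
E = -12 (E = 4*(-3) = -12)
(-5*(-1))*a(3) + E*(-123) = (-5*(-1))*(2 - 1*3) - 12*(-123) = 5*(2 - 3) + 1476 = 5*(-1) + 1476 = -5 + 1476 = 1471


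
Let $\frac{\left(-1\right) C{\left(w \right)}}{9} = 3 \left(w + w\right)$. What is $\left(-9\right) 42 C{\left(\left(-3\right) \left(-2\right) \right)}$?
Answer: $122472$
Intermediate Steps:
$C{\left(w \right)} = - 54 w$ ($C{\left(w \right)} = - 9 \cdot 3 \left(w + w\right) = - 9 \cdot 3 \cdot 2 w = - 9 \cdot 6 w = - 54 w$)
$\left(-9\right) 42 C{\left(\left(-3\right) \left(-2\right) \right)} = \left(-9\right) 42 \left(- 54 \left(\left(-3\right) \left(-2\right)\right)\right) = - 378 \left(\left(-54\right) 6\right) = \left(-378\right) \left(-324\right) = 122472$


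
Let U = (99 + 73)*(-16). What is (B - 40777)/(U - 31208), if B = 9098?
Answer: 31679/33960 ≈ 0.93283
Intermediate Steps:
U = -2752 (U = 172*(-16) = -2752)
(B - 40777)/(U - 31208) = (9098 - 40777)/(-2752 - 31208) = -31679/(-33960) = -31679*(-1/33960) = 31679/33960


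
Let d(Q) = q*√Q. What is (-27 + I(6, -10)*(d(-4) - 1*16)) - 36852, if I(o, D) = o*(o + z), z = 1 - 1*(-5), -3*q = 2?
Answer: -38031 - 96*I ≈ -38031.0 - 96.0*I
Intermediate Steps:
q = -⅔ (q = -⅓*2 = -⅔ ≈ -0.66667)
d(Q) = -2*√Q/3
z = 6 (z = 1 + 5 = 6)
I(o, D) = o*(6 + o) (I(o, D) = o*(o + 6) = o*(6 + o))
(-27 + I(6, -10)*(d(-4) - 1*16)) - 36852 = (-27 + (6*(6 + 6))*(-4*I/3 - 1*16)) - 36852 = (-27 + (6*12)*(-4*I/3 - 16)) - 36852 = (-27 + 72*(-4*I/3 - 16)) - 36852 = (-27 + 72*(-16 - 4*I/3)) - 36852 = (-27 + (-1152 - 96*I)) - 36852 = (-1179 - 96*I) - 36852 = -38031 - 96*I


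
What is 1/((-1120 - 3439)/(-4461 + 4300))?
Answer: 161/4559 ≈ 0.035315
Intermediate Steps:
1/((-1120 - 3439)/(-4461 + 4300)) = 1/(-4559/(-161)) = 1/(-4559*(-1/161)) = 1/(4559/161) = 161/4559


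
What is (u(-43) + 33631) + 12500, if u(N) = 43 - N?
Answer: 46217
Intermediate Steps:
(u(-43) + 33631) + 12500 = ((43 - 1*(-43)) + 33631) + 12500 = ((43 + 43) + 33631) + 12500 = (86 + 33631) + 12500 = 33717 + 12500 = 46217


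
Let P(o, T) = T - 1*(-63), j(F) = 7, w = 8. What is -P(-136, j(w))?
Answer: -70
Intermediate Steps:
P(o, T) = 63 + T (P(o, T) = T + 63 = 63 + T)
-P(-136, j(w)) = -(63 + 7) = -1*70 = -70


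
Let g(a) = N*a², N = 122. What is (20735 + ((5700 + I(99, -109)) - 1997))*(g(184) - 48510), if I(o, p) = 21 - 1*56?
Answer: 99611142566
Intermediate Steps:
I(o, p) = -35 (I(o, p) = 21 - 56 = -35)
g(a) = 122*a²
(20735 + ((5700 + I(99, -109)) - 1997))*(g(184) - 48510) = (20735 + ((5700 - 35) - 1997))*(122*184² - 48510) = (20735 + (5665 - 1997))*(122*33856 - 48510) = (20735 + 3668)*(4130432 - 48510) = 24403*4081922 = 99611142566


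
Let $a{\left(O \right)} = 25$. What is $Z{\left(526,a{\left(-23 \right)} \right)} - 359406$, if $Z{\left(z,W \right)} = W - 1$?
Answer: $-359382$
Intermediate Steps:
$Z{\left(z,W \right)} = -1 + W$ ($Z{\left(z,W \right)} = W - 1 = -1 + W$)
$Z{\left(526,a{\left(-23 \right)} \right)} - 359406 = \left(-1 + 25\right) - 359406 = 24 - 359406 = -359382$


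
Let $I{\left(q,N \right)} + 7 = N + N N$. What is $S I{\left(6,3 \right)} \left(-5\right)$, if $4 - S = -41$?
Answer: $-1125$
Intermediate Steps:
$S = 45$ ($S = 4 - -41 = 4 + 41 = 45$)
$I{\left(q,N \right)} = -7 + N + N^{2}$ ($I{\left(q,N \right)} = -7 + \left(N + N N\right) = -7 + \left(N + N^{2}\right) = -7 + N + N^{2}$)
$S I{\left(6,3 \right)} \left(-5\right) = 45 \left(-7 + 3 + 3^{2}\right) \left(-5\right) = 45 \left(-7 + 3 + 9\right) \left(-5\right) = 45 \cdot 5 \left(-5\right) = 225 \left(-5\right) = -1125$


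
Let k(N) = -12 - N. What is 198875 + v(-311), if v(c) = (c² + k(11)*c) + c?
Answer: 302438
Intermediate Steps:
v(c) = c² - 22*c (v(c) = (c² + (-12 - 1*11)*c) + c = (c² + (-12 - 11)*c) + c = (c² - 23*c) + c = c² - 22*c)
198875 + v(-311) = 198875 - 311*(-22 - 311) = 198875 - 311*(-333) = 198875 + 103563 = 302438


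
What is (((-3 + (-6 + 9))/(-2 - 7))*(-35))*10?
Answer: 0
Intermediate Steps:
(((-3 + (-6 + 9))/(-2 - 7))*(-35))*10 = (((-3 + 3)/(-9))*(-35))*10 = ((0*(-⅑))*(-35))*10 = (0*(-35))*10 = 0*10 = 0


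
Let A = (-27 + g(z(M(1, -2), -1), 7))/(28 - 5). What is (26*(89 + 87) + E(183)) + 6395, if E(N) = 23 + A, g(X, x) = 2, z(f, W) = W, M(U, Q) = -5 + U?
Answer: 252837/23 ≈ 10993.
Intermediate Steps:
A = -25/23 (A = (-27 + 2)/(28 - 5) = -25/23 ≈ -1.0870)
E(N) = 504/23 (E(N) = 23 - 25/23 = 504/23)
(26*(89 + 87) + E(183)) + 6395 = (26*(89 + 87) + 504/23) + 6395 = (26*176 + 504/23) + 6395 = (4576 + 504/23) + 6395 = 105752/23 + 6395 = 252837/23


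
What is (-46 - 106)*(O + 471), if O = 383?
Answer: -129808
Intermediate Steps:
(-46 - 106)*(O + 471) = (-46 - 106)*(383 + 471) = -152*854 = -129808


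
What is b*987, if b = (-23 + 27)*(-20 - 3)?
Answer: -90804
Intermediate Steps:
b = -92 (b = 4*(-23) = -92)
b*987 = -92*987 = -90804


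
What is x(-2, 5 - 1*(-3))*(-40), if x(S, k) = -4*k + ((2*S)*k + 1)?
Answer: 2520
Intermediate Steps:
x(S, k) = 1 - 4*k + 2*S*k (x(S, k) = -4*k + (2*S*k + 1) = -4*k + (1 + 2*S*k) = 1 - 4*k + 2*S*k)
x(-2, 5 - 1*(-3))*(-40) = (1 - 4*(5 - 1*(-3)) + 2*(-2)*(5 - 1*(-3)))*(-40) = (1 - 4*(5 + 3) + 2*(-2)*(5 + 3))*(-40) = (1 - 4*8 + 2*(-2)*8)*(-40) = (1 - 32 - 32)*(-40) = -63*(-40) = 2520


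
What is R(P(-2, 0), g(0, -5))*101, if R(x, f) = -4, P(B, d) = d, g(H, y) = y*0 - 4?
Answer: -404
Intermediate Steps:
g(H, y) = -4 (g(H, y) = 0 - 4 = -4)
R(P(-2, 0), g(0, -5))*101 = -4*101 = -404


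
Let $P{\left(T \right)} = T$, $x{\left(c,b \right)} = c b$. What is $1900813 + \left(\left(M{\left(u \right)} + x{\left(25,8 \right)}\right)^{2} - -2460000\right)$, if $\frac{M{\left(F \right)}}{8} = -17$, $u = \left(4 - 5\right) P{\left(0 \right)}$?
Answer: $4364909$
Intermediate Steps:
$x{\left(c,b \right)} = b c$
$u = 0$ ($u = \left(4 - 5\right) 0 = \left(-1\right) 0 = 0$)
$M{\left(F \right)} = -136$ ($M{\left(F \right)} = 8 \left(-17\right) = -136$)
$1900813 + \left(\left(M{\left(u \right)} + x{\left(25,8 \right)}\right)^{2} - -2460000\right) = 1900813 + \left(\left(-136 + 8 \cdot 25\right)^{2} - -2460000\right) = 1900813 + \left(\left(-136 + 200\right)^{2} + 2460000\right) = 1900813 + \left(64^{2} + 2460000\right) = 1900813 + \left(4096 + 2460000\right) = 1900813 + 2464096 = 4364909$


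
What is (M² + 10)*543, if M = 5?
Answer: 19005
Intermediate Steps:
(M² + 10)*543 = (5² + 10)*543 = (25 + 10)*543 = 35*543 = 19005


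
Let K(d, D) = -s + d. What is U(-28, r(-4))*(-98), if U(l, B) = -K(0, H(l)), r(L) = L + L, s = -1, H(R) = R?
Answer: 98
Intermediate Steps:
r(L) = 2*L
K(d, D) = 1 + d (K(d, D) = -1*(-1) + d = 1 + d)
U(l, B) = -1 (U(l, B) = -(1 + 0) = -1*1 = -1)
U(-28, r(-4))*(-98) = -1*(-98) = 98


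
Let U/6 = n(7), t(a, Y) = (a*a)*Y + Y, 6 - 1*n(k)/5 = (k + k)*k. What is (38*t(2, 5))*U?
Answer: -2622000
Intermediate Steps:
n(k) = 30 - 10*k² (n(k) = 30 - 5*(k + k)*k = 30 - 5*2*k*k = 30 - 10*k²)
t(a, Y) = Y + Y*a² (t(a, Y) = a²*Y + Y = Y*a² + Y = Y + Y*a²)
U = -2760 (U = 6*(30 - 10*7²) = 6*(30 - 10*49) = 6*(30 - 490) = 6*(-460) = -2760)
(38*t(2, 5))*U = (38*(5*(1 + 2²)))*(-2760) = (38*(5*(1 + 4)))*(-2760) = (38*(5*5))*(-2760) = (38*25)*(-2760) = 950*(-2760) = -2622000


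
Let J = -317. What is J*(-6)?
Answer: 1902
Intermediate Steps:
J*(-6) = -317*(-6) = 1902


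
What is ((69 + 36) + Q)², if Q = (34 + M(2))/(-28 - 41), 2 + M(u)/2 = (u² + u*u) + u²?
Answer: 5745609/529 ≈ 10861.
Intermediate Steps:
M(u) = -4 + 6*u² (M(u) = -4 + 2*((u² + u*u) + u²) = -4 + 2*((u² + u²) + u²) = -4 + 2*(2*u² + u²) = -4 + 2*(3*u²) = -4 + 6*u²)
Q = -18/23 (Q = (34 + (-4 + 6*2²))/(-28 - 41) = (34 + (-4 + 6*4))/(-69) = (34 + (-4 + 24))*(-1/69) = (34 + 20)*(-1/69) = 54*(-1/69) = -18/23 ≈ -0.78261)
((69 + 36) + Q)² = ((69 + 36) - 18/23)² = (105 - 18/23)² = (2397/23)² = 5745609/529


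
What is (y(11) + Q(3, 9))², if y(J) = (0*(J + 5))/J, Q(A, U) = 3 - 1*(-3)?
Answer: 36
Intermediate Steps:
Q(A, U) = 6 (Q(A, U) = 3 + 3 = 6)
y(J) = 0 (y(J) = (0*(5 + J))/J = 0/J = 0)
(y(11) + Q(3, 9))² = (0 + 6)² = 6² = 36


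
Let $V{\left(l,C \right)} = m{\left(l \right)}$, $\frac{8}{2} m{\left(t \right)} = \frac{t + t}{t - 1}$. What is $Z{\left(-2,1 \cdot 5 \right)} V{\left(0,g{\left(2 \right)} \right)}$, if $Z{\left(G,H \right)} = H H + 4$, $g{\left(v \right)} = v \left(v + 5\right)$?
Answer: $0$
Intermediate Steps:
$m{\left(t \right)} = \frac{t}{2 \left(-1 + t\right)}$ ($m{\left(t \right)} = \frac{\left(t + t\right) \frac{1}{t - 1}}{4} = \frac{2 t \frac{1}{-1 + t}}{4} = \frac{t}{2 \left(-1 + t\right)}$)
$g{\left(v \right)} = v \left(5 + v\right)$
$Z{\left(G,H \right)} = 4 + H^{2}$ ($Z{\left(G,H \right)} = H^{2} + 4 = 4 + H^{2}$)
$V{\left(l,C \right)} = \frac{l}{2 \left(-1 + l\right)}$
$Z{\left(-2,1 \cdot 5 \right)} V{\left(0,g{\left(2 \right)} \right)} = \left(4 + \left(1 \cdot 5\right)^{2}\right) \frac{1}{2} \cdot 0 \frac{1}{-1 + 0} = \left(4 + 5^{2}\right) \frac{1}{2} \cdot 0 \frac{1}{-1} = \left(4 + 25\right) \frac{1}{2} \cdot 0 \left(-1\right) = 29 \cdot 0 = 0$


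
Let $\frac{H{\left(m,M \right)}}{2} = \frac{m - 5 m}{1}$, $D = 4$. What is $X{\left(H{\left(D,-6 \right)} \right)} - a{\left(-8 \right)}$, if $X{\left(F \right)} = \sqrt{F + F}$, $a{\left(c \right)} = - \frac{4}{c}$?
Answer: $- \frac{1}{2} + 8 i \approx -0.5 + 8.0 i$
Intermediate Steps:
$H{\left(m,M \right)} = - 8 m$ ($H{\left(m,M \right)} = 2 \frac{m - 5 m}{1} = 2 - 4 m 1 = 2 \left(- 4 m\right) = - 8 m$)
$X{\left(F \right)} = \sqrt{2} \sqrt{F}$ ($X{\left(F \right)} = \sqrt{2 F} = \sqrt{2} \sqrt{F}$)
$X{\left(H{\left(D,-6 \right)} \right)} - a{\left(-8 \right)} = \sqrt{2} \sqrt{\left(-8\right) 4} - - \frac{4}{-8} = \sqrt{2} \sqrt{-32} - \left(-4\right) \left(- \frac{1}{8}\right) = \sqrt{2} \cdot 4 i \sqrt{2} - \frac{1}{2} = 8 i - \frac{1}{2} = - \frac{1}{2} + 8 i$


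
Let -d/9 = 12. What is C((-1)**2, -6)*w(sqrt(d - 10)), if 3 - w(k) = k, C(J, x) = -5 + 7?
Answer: 6 - 2*I*sqrt(118) ≈ 6.0 - 21.726*I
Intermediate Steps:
d = -108 (d = -9*12 = -108)
C(J, x) = 2
w(k) = 3 - k
C((-1)**2, -6)*w(sqrt(d - 10)) = 2*(3 - sqrt(-108 - 10)) = 2*(3 - sqrt(-118)) = 2*(3 - I*sqrt(118)) = 6 - 2*I*sqrt(118)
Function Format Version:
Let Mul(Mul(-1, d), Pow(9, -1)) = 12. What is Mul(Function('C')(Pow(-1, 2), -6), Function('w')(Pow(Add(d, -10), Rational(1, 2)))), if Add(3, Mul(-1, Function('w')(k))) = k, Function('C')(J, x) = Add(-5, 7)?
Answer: Add(6, Mul(-2, I, Pow(118, Rational(1, 2)))) ≈ Add(6.0000, Mul(-21.726, I))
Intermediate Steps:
d = -108 (d = Mul(-9, 12) = -108)
Function('C')(J, x) = 2
Function('w')(k) = Add(3, Mul(-1, k))
Mul(Function('C')(Pow(-1, 2), -6), Function('w')(Pow(Add(d, -10), Rational(1, 2)))) = Mul(2, Add(3, Mul(-1, Pow(Add(-108, -10), Rational(1, 2))))) = Mul(2, Add(3, Mul(-1, Pow(-118, Rational(1, 2))))) = Mul(2, Add(3, Mul(-1, Mul(I, Pow(118, Rational(1, 2)))))) = Mul(2, Add(3, Mul(-1, I, Pow(118, Rational(1, 2))))) = Add(6, Mul(-2, I, Pow(118, Rational(1, 2))))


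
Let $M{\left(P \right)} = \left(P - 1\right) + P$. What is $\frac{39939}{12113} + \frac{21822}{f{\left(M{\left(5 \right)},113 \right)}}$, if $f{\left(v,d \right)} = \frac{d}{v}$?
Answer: $\frac{2383482081}{1368769} \approx 1741.3$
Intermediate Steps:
$M{\left(P \right)} = -1 + 2 P$ ($M{\left(P \right)} = \left(-1 + P\right) + P = -1 + 2 P$)
$\frac{39939}{12113} + \frac{21822}{f{\left(M{\left(5 \right)},113 \right)}} = \frac{39939}{12113} + \frac{21822}{113 \frac{1}{-1 + 2 \cdot 5}} = 39939 \cdot \frac{1}{12113} + \frac{21822}{113 \frac{1}{-1 + 10}} = \frac{39939}{12113} + \frac{21822}{113 \cdot \frac{1}{9}} = \frac{39939}{12113} + \frac{21822}{\frac{113}{9}} = \frac{39939}{12113} + 21822 \cdot \frac{9}{113} = \frac{39939}{12113} + \frac{196398}{113} = \frac{2383482081}{1368769}$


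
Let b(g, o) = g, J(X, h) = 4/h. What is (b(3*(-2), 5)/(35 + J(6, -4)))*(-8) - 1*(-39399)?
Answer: 669807/17 ≈ 39400.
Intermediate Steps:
(b(3*(-2), 5)/(35 + J(6, -4)))*(-8) - 1*(-39399) = ((3*(-2))/(35 + 4/(-4)))*(-8) - 1*(-39399) = -6/(35 + 4*(-1/4))*(-8) + 39399 = -6/(35 - 1)*(-8) + 39399 = -6/34*(-8) + 39399 = -6*1/34*(-8) + 39399 = -3/17*(-8) + 39399 = 24/17 + 39399 = 669807/17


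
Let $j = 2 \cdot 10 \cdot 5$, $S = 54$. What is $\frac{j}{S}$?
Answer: $\frac{50}{27} \approx 1.8519$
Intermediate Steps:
$j = 100$ ($j = 20 \cdot 5 = 100$)
$\frac{j}{S} = \frac{100}{54} = 100 \cdot \frac{1}{54} = \frac{50}{27}$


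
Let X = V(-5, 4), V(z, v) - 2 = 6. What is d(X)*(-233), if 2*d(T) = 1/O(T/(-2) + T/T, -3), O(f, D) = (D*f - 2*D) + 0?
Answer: -233/30 ≈ -7.7667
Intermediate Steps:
V(z, v) = 8 (V(z, v) = 2 + 6 = 8)
X = 8
O(f, D) = -2*D + D*f (O(f, D) = (-2*D + D*f) + 0 = -2*D + D*f)
d(T) = 1/(2*(3 + 3*T/2)) (d(T) = 1/(2*((-3*(-2 + (T/(-2) + T/T))))) = 1/(2*((-3*(-2 + (T*(-½) + 1))))) = 1/(2*((-3*(-2 + (-T/2 + 1))))) = 1/(2*((-3*(-2 + (1 - T/2))))) = 1/(2*((-3*(-1 - T/2)))) = 1/(2*(3 + 3*T/2)))
d(X)*(-233) = (1/(3*(2 + 8)))*(-233) = ((⅓)/10)*(-233) = ((⅓)*(⅒))*(-233) = (1/30)*(-233) = -233/30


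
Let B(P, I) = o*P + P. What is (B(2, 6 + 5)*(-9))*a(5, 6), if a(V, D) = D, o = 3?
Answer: -432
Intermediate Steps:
B(P, I) = 4*P (B(P, I) = 3*P + P = 4*P)
(B(2, 6 + 5)*(-9))*a(5, 6) = ((4*2)*(-9))*6 = (8*(-9))*6 = -72*6 = -432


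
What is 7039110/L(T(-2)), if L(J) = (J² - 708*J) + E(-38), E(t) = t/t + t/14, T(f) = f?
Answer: 24636885/4964 ≈ 4963.1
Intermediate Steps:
E(t) = 1 + t/14 (E(t) = 1 + t*(1/14) = 1 + t/14)
L(J) = -12/7 + J² - 708*J (L(J) = (J² - 708*J) + (1 + (1/14)*(-38)) = (J² - 708*J) + (1 - 19/7) = (J² - 708*J) - 12/7 = -12/7 + J² - 708*J)
7039110/L(T(-2)) = 7039110/(-12/7 + (-2)² - 708*(-2)) = 7039110/(-12/7 + 4 + 1416) = 7039110/(9928/7) = 7039110*(7/9928) = 24636885/4964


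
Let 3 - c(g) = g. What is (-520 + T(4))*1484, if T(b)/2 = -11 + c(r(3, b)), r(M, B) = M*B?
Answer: -831040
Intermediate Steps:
r(M, B) = B*M
c(g) = 3 - g
T(b) = -16 - 6*b (T(b) = 2*(-11 + (3 - b*3)) = 2*(-11 + (3 - 3*b)) = 2*(-8 - 3*b) = -16 - 6*b)
(-520 + T(4))*1484 = (-520 + (-16 - 6*4))*1484 = (-520 + (-16 - 24))*1484 = (-520 - 40)*1484 = -560*1484 = -831040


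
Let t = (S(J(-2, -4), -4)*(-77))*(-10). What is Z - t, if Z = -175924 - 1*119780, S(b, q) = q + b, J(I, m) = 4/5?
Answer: -293240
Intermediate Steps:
J(I, m) = ⅘ (J(I, m) = 4*(⅕) = ⅘)
S(b, q) = b + q
Z = -295704 (Z = -175924 - 119780 = -295704)
t = -2464 (t = ((⅘ - 4)*(-77))*(-10) = -16/5*(-77)*(-10) = (1232/5)*(-10) = -2464)
Z - t = -295704 - 1*(-2464) = -295704 + 2464 = -293240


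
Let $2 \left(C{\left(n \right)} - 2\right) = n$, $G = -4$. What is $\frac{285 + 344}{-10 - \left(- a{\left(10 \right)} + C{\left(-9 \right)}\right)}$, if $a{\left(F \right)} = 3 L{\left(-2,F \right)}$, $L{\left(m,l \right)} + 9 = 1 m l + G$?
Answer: $- \frac{1258}{213} \approx -5.9061$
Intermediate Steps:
$C{\left(n \right)} = 2 + \frac{n}{2}$
$L{\left(m,l \right)} = -13 + l m$ ($L{\left(m,l \right)} = -9 + \left(1 m l - 4\right) = -9 + \left(m l - 4\right) = -9 + \left(l m - 4\right) = -9 + \left(-4 + l m\right) = -13 + l m$)
$a{\left(F \right)} = -39 - 6 F$ ($a{\left(F \right)} = 3 \left(-13 + F \left(-2\right)\right) = 3 \left(-13 - 2 F\right) = -39 - 6 F$)
$\frac{285 + 344}{-10 - \left(- a{\left(10 \right)} + C{\left(-9 \right)}\right)} = \frac{285 + 344}{-10 - \left(101 - \frac{9}{2}\right)} = \frac{629}{-10 - \frac{193}{2}} = \frac{629}{- \frac{213}{2}} = 629 \left(- \frac{2}{213}\right) = - \frac{1258}{213}$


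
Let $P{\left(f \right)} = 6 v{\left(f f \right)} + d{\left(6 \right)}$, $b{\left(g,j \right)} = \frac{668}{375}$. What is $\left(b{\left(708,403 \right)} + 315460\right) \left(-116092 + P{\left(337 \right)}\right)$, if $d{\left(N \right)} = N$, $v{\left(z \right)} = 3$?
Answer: $- \frac{13730631763424}{375} \approx -3.6615 \cdot 10^{10}$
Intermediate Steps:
$b{\left(g,j \right)} = \frac{668}{375}$ ($b{\left(g,j \right)} = 668 \cdot \frac{1}{375} = \frac{668}{375}$)
$P{\left(f \right)} = 24$ ($P{\left(f \right)} = 6 \cdot 3 + 6 = 18 + 6 = 24$)
$\left(b{\left(708,403 \right)} + 315460\right) \left(-116092 + P{\left(337 \right)}\right) = \left(\frac{668}{375} + 315460\right) \left(-116092 + 24\right) = \frac{118298168}{375} \left(-116068\right) = - \frac{13730631763424}{375}$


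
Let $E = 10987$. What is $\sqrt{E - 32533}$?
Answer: $9 i \sqrt{266} \approx 146.79 i$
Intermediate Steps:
$\sqrt{E - 32533} = \sqrt{10987 - 32533} = \sqrt{-21546} = 9 i \sqrt{266}$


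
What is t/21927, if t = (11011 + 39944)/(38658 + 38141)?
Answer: 16985/561323891 ≈ 3.0259e-5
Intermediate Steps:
t = 50955/76799 ≈ 0.66349
t/21927 = (50955/76799)/21927 = (50955/76799)*(1/21927) = 16985/561323891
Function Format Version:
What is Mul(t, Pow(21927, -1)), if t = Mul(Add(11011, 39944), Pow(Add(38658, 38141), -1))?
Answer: Rational(16985, 561323891) ≈ 3.0259e-5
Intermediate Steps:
t = Rational(50955, 76799) (t = Mul(50955, Pow(76799, -1)) = Mul(50955, Rational(1, 76799)) = Rational(50955, 76799) ≈ 0.66349)
Mul(t, Pow(21927, -1)) = Mul(Rational(50955, 76799), Pow(21927, -1)) = Mul(Rational(50955, 76799), Rational(1, 21927)) = Rational(16985, 561323891)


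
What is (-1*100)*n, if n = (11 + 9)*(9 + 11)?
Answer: -40000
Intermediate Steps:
n = 400 (n = 20*20 = 400)
(-1*100)*n = -1*100*400 = -100*400 = -40000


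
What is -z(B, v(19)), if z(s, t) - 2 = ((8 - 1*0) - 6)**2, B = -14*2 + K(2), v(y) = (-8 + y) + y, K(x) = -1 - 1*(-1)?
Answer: -6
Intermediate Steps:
K(x) = 0 (K(x) = -1 + 1 = 0)
v(y) = -8 + 2*y
B = -28 (B = -14*2 + 0 = -28 + 0 = -28)
z(s, t) = 6 (z(s, t) = 2 + ((8 - 1*0) - 6)**2 = 2 + ((8 + 0) - 6)**2 = 2 + (8 - 6)**2 = 2 + 2**2 = 2 + 4 = 6)
-z(B, v(19)) = -1*6 = -6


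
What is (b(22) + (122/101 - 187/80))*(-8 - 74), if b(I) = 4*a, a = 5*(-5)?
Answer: 33502207/4040 ≈ 8292.6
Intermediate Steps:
a = -25
b(I) = -100 (b(I) = 4*(-25) = -100)
(b(22) + (122/101 - 187/80))*(-8 - 74) = (-100 + (122/101 - 187/80))*(-8 - 74) = (-100 + (122*(1/101) - 187*1/80))*(-82) = (-100 + (122/101 - 187/80))*(-82) = (-100 - 9127/8080)*(-82) = -817127/8080*(-82) = 33502207/4040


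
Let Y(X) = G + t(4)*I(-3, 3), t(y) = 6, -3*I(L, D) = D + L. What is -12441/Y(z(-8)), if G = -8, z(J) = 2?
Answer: 12441/8 ≈ 1555.1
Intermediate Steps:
I(L, D) = -D/3 - L/3 (I(L, D) = -(D + L)/3 = -D/3 - L/3)
Y(X) = -8 (Y(X) = -8 + 6*(-1/3*3 - 1/3*(-3)) = -8 + 6*(-1 + 1) = -8 + 6*0 = -8 + 0 = -8)
-12441/Y(z(-8)) = -12441/(-8) = -12441*(-1/8) = 12441/8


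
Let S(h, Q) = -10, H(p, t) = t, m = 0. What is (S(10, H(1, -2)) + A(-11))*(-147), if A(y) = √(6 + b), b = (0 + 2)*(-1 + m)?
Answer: 1176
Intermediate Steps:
b = -2 (b = (0 + 2)*(-1 + 0) = 2*(-1) = -2)
A(y) = 2 (A(y) = √(6 - 2) = √4 = 2)
(S(10, H(1, -2)) + A(-11))*(-147) = (-10 + 2)*(-147) = -8*(-147) = 1176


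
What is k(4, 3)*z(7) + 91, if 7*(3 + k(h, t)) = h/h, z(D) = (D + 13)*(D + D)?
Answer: -709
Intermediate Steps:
z(D) = 2*D*(13 + D) (z(D) = (13 + D)*(2*D) = 2*D*(13 + D))
k(h, t) = -20/7 (k(h, t) = -3 + (h/h)/7 = -3 + (⅐)*1 = -3 + ⅐ = -20/7)
k(4, 3)*z(7) + 91 = -40*7*(13 + 7)/7 + 91 = -40*7*20/7 + 91 = -20/7*280 + 91 = -800 + 91 = -709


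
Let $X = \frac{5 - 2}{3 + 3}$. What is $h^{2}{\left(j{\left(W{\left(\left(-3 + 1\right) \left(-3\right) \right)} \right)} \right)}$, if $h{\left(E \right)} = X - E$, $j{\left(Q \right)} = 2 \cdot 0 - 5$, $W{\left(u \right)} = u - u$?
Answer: $\frac{121}{4} \approx 30.25$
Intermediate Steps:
$W{\left(u \right)} = 0$
$X = \frac{1}{2}$ ($X = \frac{3}{6} = 3 \cdot \frac{1}{6} = \frac{1}{2} \approx 0.5$)
$j{\left(Q \right)} = -5$ ($j{\left(Q \right)} = 0 - 5 = -5$)
$h{\left(E \right)} = \frac{1}{2} - E$
$h^{2}{\left(j{\left(W{\left(\left(-3 + 1\right) \left(-3\right) \right)} \right)} \right)} = \left(\frac{1}{2} - -5\right)^{2} = \left(\frac{1}{2} + 5\right)^{2} = \left(\frac{11}{2}\right)^{2} = \frac{121}{4}$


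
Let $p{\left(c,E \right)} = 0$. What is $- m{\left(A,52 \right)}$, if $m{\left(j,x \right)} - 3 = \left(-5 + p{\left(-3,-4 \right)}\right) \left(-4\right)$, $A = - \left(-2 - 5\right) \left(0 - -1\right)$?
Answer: $-23$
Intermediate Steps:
$A = 7$ ($A = - \left(-7\right) \left(0 + 1\right) = - \left(-7\right) 1 = \left(-1\right) \left(-7\right) = 7$)
$m{\left(j,x \right)} = 23$ ($m{\left(j,x \right)} = 3 + \left(-5 + 0\right) \left(-4\right) = 3 - -20 = 3 + 20 = 23$)
$- m{\left(A,52 \right)} = \left(-1\right) 23 = -23$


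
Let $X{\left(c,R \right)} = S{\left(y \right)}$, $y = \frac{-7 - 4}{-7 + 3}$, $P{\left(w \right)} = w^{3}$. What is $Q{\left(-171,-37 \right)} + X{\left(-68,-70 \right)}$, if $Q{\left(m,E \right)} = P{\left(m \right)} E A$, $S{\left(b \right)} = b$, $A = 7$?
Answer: $\frac{5180218607}{4} \approx 1.2951 \cdot 10^{9}$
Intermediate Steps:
$y = \frac{11}{4}$ ($y = - \frac{11}{-4} = \left(-11\right) \left(- \frac{1}{4}\right) = \frac{11}{4} \approx 2.75$)
$X{\left(c,R \right)} = \frac{11}{4}$
$Q{\left(m,E \right)} = 7 E m^{3}$ ($Q{\left(m,E \right)} = m^{3} E 7 = E m^{3} \cdot 7 = 7 E m^{3}$)
$Q{\left(-171,-37 \right)} + X{\left(-68,-70 \right)} = 7 \left(-37\right) \left(-171\right)^{3} + \frac{11}{4} = 7 \left(-37\right) \left(-5000211\right) + \frac{11}{4} = 1295054649 + \frac{11}{4} = \frac{5180218607}{4}$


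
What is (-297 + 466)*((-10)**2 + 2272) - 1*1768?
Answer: 399100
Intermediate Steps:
(-297 + 466)*((-10)**2 + 2272) - 1*1768 = 169*(100 + 2272) - 1768 = 169*2372 - 1768 = 400868 - 1768 = 399100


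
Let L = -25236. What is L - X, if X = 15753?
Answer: -40989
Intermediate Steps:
L - X = -25236 - 1*15753 = -25236 - 15753 = -40989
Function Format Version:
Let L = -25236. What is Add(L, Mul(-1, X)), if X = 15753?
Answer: -40989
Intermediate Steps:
Add(L, Mul(-1, X)) = Add(-25236, Mul(-1, 15753)) = Add(-25236, -15753) = -40989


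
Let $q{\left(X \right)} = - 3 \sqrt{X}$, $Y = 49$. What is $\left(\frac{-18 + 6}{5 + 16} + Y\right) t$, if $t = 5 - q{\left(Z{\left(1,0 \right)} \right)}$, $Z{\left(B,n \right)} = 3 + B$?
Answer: $\frac{3729}{7} \approx 532.71$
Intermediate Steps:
$t = 11$ ($t = 5 - - 3 \sqrt{3 + 1} = 5 - - 3 \sqrt{4} = 5 - \left(-3\right) 2 = 5 - -6 = 5 + 6 = 11$)
$\left(\frac{-18 + 6}{5 + 16} + Y\right) t = \left(\frac{-18 + 6}{5 + 16} + 49\right) 11 = \left(- \frac{12}{21} + 49\right) 11 = \left(\left(-12\right) \frac{1}{21} + 49\right) 11 = \left(- \frac{4}{7} + 49\right) 11 = \frac{339}{7} \cdot 11 = \frac{3729}{7}$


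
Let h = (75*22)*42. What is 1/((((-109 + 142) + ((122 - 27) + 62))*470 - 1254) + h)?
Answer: 1/157346 ≈ 6.3554e-6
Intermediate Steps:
h = 69300 (h = 1650*42 = 69300)
1/((((-109 + 142) + ((122 - 27) + 62))*470 - 1254) + h) = 1/((((-109 + 142) + ((122 - 27) + 62))*470 - 1254) + 69300) = 1/(((33 + (95 + 62))*470 - 1254) + 69300) = 1/(((33 + 157)*470 - 1254) + 69300) = 1/((190*470 - 1254) + 69300) = 1/((89300 - 1254) + 69300) = 1/(88046 + 69300) = 1/157346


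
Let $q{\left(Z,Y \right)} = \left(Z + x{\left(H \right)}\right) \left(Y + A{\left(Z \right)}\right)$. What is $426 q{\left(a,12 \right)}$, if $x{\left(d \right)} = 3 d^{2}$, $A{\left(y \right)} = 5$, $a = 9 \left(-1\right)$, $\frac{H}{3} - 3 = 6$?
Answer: $15773076$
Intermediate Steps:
$H = 27$ ($H = 9 + 3 \cdot 6 = 9 + 18 = 27$)
$a = -9$
$q{\left(Z,Y \right)} = \left(5 + Y\right) \left(2187 + Z\right)$ ($q{\left(Z,Y \right)} = \left(Z + 3 \cdot 27^{2}\right) \left(Y + 5\right) = \left(Z + 3 \cdot 729\right) \left(5 + Y\right) = \left(Z + 2187\right) \left(5 + Y\right) = \left(2187 + Z\right) \left(5 + Y\right) = \left(5 + Y\right) \left(2187 + Z\right)$)
$426 q{\left(a,12 \right)} = 426 \left(10935 + 5 \left(-9\right) + 2187 \cdot 12 + 12 \left(-9\right)\right) = 426 \left(10935 - 45 + 26244 - 108\right) = 426 \cdot 37026 = 15773076$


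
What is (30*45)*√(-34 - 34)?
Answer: 2700*I*√17 ≈ 11132.0*I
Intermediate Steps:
(30*45)*√(-34 - 34) = 1350*√(-68) = 1350*(2*I*√17) = 2700*I*√17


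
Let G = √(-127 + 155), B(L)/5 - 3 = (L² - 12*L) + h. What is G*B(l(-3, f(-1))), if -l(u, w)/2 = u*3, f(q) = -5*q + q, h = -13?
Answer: 980*√7 ≈ 2592.8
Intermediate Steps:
f(q) = -4*q
l(u, w) = -6*u (l(u, w) = -2*u*3 = -6*u)
B(L) = -50 - 60*L + 5*L² (B(L) = 15 + 5*((L² - 12*L) - 13) = 15 + 5*(-13 + L² - 12*L) = 15 + (-65 - 60*L + 5*L²) = -50 - 60*L + 5*L²)
G = 2*√7 (G = √28 = 2*√7 ≈ 5.2915)
G*B(l(-3, f(-1))) = (2*√7)*(-50 - (-360)*(-3) + 5*(-6*(-3))²) = (2*√7)*(-50 - 60*18 + 5*18²) = (2*√7)*(-50 - 1080 + 5*324) = (2*√7)*(-50 - 1080 + 1620) = (2*√7)*490 = 980*√7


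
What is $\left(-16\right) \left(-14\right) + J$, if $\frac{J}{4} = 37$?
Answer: $372$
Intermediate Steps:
$J = 148$ ($J = 4 \cdot 37 = 148$)
$\left(-16\right) \left(-14\right) + J = \left(-16\right) \left(-14\right) + 148 = 224 + 148 = 372$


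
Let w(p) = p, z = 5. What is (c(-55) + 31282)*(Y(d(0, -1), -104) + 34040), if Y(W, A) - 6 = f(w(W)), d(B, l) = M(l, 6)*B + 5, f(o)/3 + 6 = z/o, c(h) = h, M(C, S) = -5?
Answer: 1062686037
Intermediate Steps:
f(o) = -18 + 15/o (f(o) = -18 + 3*(5/o) = -18 + 15/o)
d(B, l) = 5 - 5*B (d(B, l) = -5*B + 5 = 5 - 5*B)
Y(W, A) = -12 + 15/W (Y(W, A) = 6 + (-18 + 15/W) = -12 + 15/W)
(c(-55) + 31282)*(Y(d(0, -1), -104) + 34040) = (-55 + 31282)*((-12 + 15/(5 - 5*0)) + 34040) = 31227*((-12 + 15/(5 + 0)) + 34040) = 31227*((-12 + 15/5) + 34040) = 31227*((-12 + 15*(⅕)) + 34040) = 31227*((-12 + 3) + 34040) = 31227*(-9 + 34040) = 31227*34031 = 1062686037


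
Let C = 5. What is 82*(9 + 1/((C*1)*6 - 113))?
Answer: 61172/83 ≈ 737.01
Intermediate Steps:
82*(9 + 1/((C*1)*6 - 113)) = 82*(9 + 1/((5*1)*6 - 113)) = 82*(9 + 1/(5*6 - 113)) = 82*(9 + 1/(30 - 113)) = 82*(9 + 1/(-83)) = 82*(9 - 1/83) = 82*(746/83) = 61172/83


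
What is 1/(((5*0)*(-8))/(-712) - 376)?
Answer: -1/376 ≈ -0.0026596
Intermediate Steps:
1/(((5*0)*(-8))/(-712) - 376) = 1/((0*(-8))*(-1/712) - 376) = 1/(0*(-1/712) - 376) = 1/(0 - 376) = 1/(-376) = -1/376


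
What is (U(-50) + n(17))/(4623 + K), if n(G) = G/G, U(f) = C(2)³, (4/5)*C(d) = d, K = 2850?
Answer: 133/59784 ≈ 0.0022247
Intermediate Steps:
C(d) = 5*d/4
U(f) = 125/8 (U(f) = ((5/4)*2)³ = (5/2)³ = 125/8)
n(G) = 1
(U(-50) + n(17))/(4623 + K) = (125/8 + 1)/(4623 + 2850) = (133/8)/7473 = (133/8)*(1/7473) = 133/59784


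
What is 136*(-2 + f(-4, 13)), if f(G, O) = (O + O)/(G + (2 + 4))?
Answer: 1496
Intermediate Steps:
f(G, O) = 2*O/(6 + G) (f(G, O) = (2*O)/(G + 6) = (2*O)/(6 + G) = 2*O/(6 + G))
136*(-2 + f(-4, 13)) = 136*(-2 + 2*13/(6 - 4)) = 136*(-2 + 2*13/2) = 136*(-2 + 2*13*(½)) = 136*(-2 + 13) = 136*11 = 1496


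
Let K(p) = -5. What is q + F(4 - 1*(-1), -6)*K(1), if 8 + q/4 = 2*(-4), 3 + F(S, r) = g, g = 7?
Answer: -84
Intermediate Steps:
F(S, r) = 4 (F(S, r) = -3 + 7 = 4)
q = -64 (q = -32 + 4*(2*(-4)) = -32 + 4*(-8) = -32 - 32 = -64)
q + F(4 - 1*(-1), -6)*K(1) = -64 + 4*(-5) = -64 - 20 = -84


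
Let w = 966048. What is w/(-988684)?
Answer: -241512/247171 ≈ -0.97711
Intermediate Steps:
w/(-988684) = 966048/(-988684) = 966048*(-1/988684) = -241512/247171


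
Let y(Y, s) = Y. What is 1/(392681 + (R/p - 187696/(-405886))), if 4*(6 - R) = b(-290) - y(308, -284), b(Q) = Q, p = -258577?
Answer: 104952784222/41213012731832501 ≈ 2.5466e-6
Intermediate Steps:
R = 311/2 (R = 6 - (-290 - 1*308)/4 = 6 - (-290 - 308)/4 = 6 - ¼*(-598) = 6 + 299/2 = 311/2 ≈ 155.50)
1/(392681 + (R/p - 187696/(-405886))) = 1/(392681 + ((311/2)/(-258577) - 187696/(-405886))) = 1/(392681 + ((311/2)*(-1/258577) - 187696*(-1/405886))) = 1/(392681 + (-311/517154 + 93848/202943)) = 1/(392681 + 48470753319/104952784222) = 1/(41213012731832501/104952784222) = 104952784222/41213012731832501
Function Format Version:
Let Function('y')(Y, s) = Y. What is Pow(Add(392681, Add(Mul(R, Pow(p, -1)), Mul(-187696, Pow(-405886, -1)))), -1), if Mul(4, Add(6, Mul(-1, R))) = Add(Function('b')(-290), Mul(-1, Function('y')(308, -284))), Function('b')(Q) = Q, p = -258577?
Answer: Rational(104952784222, 41213012731832501) ≈ 2.5466e-6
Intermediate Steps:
R = Rational(311, 2) (R = Add(6, Mul(Rational(-1, 4), Add(-290, Mul(-1, 308)))) = Add(6, Mul(Rational(-1, 4), Add(-290, -308))) = Add(6, Mul(Rational(-1, 4), -598)) = Add(6, Rational(299, 2)) = Rational(311, 2) ≈ 155.50)
Pow(Add(392681, Add(Mul(R, Pow(p, -1)), Mul(-187696, Pow(-405886, -1)))), -1) = Pow(Add(392681, Add(Mul(Rational(311, 2), Pow(-258577, -1)), Mul(-187696, Pow(-405886, -1)))), -1) = Pow(Add(392681, Add(Mul(Rational(311, 2), Rational(-1, 258577)), Mul(-187696, Rational(-1, 405886)))), -1) = Pow(Add(392681, Add(Rational(-311, 517154), Rational(93848, 202943))), -1) = Pow(Add(392681, Rational(48470753319, 104952784222)), -1) = Pow(Rational(41213012731832501, 104952784222), -1) = Rational(104952784222, 41213012731832501)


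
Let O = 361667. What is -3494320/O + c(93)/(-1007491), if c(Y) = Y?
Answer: -3520529586151/364376247497 ≈ -9.6618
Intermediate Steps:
-3494320/O + c(93)/(-1007491) = -3494320/361667 + 93/(-1007491) = -3494320*1/361667 + 93*(-1/1007491) = -3494320/361667 - 93/1007491 = -3520529586151/364376247497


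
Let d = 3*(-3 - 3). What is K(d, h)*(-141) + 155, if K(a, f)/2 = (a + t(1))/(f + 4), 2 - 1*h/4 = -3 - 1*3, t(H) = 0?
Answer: 296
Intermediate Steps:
d = -18 (d = 3*(-6) = -18)
h = 32 (h = 8 - 4*(-3 - 1*3) = 8 - 4*(-3 - 3) = 8 - 4*(-6) = 8 + 24 = 32)
K(a, f) = 2*a/(4 + f) (K(a, f) = 2*((a + 0)/(f + 4)) = 2*(a/(4 + f)) = 2*a/(4 + f))
K(d, h)*(-141) + 155 = (2*(-18)/(4 + 32))*(-141) + 155 = (2*(-18)/36)*(-141) + 155 = (2*(-18)*(1/36))*(-141) + 155 = -1*(-141) + 155 = 141 + 155 = 296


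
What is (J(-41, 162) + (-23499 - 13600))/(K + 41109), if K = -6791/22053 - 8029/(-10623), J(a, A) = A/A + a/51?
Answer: -49249568937749/54573796807285 ≈ -0.90244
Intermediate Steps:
J(a, A) = 1 + a/51 (J(a, A) = 1 + a*(1/51) = 1 + a/51)
K = 34974248/78089673 (K = -6791*1/22053 - 8029*(-1/10623) = -6791/22053 + 8029/10623 = 34974248/78089673 ≈ 0.44787)
(J(-41, 162) + (-23499 - 13600))/(K + 41109) = ((1 + (1/51)*(-41)) + (-23499 - 13600))/(34974248/78089673 + 41109) = ((1 - 41/51) - 37099)/(3210223341605/78089673) = (10/51 - 37099)*(78089673/3210223341605) = -1892039/51*78089673/3210223341605 = -49249568937749/54573796807285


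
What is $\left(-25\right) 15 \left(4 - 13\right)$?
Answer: $3375$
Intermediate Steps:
$\left(-25\right) 15 \left(4 - 13\right) = - 375 \left(4 - 13\right) = \left(-375\right) \left(-9\right) = 3375$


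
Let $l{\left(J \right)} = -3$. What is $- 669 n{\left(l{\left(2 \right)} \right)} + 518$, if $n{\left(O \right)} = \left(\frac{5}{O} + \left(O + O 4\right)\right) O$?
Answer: $-32932$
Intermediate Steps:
$n{\left(O \right)} = O \left(5 O + \frac{5}{O}\right)$ ($n{\left(O \right)} = \left(\frac{5}{O} + \left(O + 4 O\right)\right) O = \left(\frac{5}{O} + 5 O\right) O = \left(5 O + \frac{5}{O}\right) O = O \left(5 O + \frac{5}{O}\right)$)
$- 669 n{\left(l{\left(2 \right)} \right)} + 518 = - 669 \left(5 + 5 \left(-3\right)^{2}\right) + 518 = - 669 \left(5 + 5 \cdot 9\right) + 518 = - 669 \left(5 + 45\right) + 518 = \left(-669\right) 50 + 518 = -33450 + 518 = -32932$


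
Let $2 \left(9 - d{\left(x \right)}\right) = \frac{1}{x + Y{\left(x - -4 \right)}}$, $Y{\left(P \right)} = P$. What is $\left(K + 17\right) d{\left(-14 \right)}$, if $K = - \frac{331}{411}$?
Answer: $\frac{180128}{1233} \approx 146.09$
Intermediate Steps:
$K = - \frac{331}{411}$ ($K = \left(-331\right) \frac{1}{411} = - \frac{331}{411} \approx -0.80535$)
$d{\left(x \right)} = 9 - \frac{1}{2 \left(4 + 2 x\right)}$ ($d{\left(x \right)} = 9 - \frac{1}{2 \left(x + \left(x - -4\right)\right)} = 9 - \frac{1}{2 \left(x + \left(x + 4\right)\right)} = 9 - \frac{1}{2 \left(x + \left(4 + x\right)\right)} = 9 - \frac{1}{2 \left(4 + 2 x\right)}$)
$\left(K + 17\right) d{\left(-14 \right)} = \left(- \frac{331}{411} + 17\right) \frac{71 + 36 \left(-14\right)}{4 \left(2 - 14\right)} = \frac{6656 \frac{71 - 504}{4 \left(-12\right)}}{411} = \frac{6656 \cdot \frac{1}{4} \left(- \frac{1}{12}\right) \left(-433\right)}{411} = \frac{6656}{411} \cdot \frac{433}{48} = \frac{180128}{1233}$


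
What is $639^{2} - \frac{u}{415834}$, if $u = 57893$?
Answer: $\frac{8936510359}{21886} \approx 4.0832 \cdot 10^{5}$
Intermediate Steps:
$639^{2} - \frac{u}{415834} = 639^{2} - \frac{57893}{415834} = 408321 - 57893 \cdot \frac{1}{415834} = 408321 - \frac{3047}{21886} = \frac{8936510359}{21886}$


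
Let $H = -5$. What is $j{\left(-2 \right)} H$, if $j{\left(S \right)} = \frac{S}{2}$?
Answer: $5$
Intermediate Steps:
$j{\left(S \right)} = \frac{S}{2}$ ($j{\left(S \right)} = S \frac{1}{2} = \frac{S}{2}$)
$j{\left(-2 \right)} H = \frac{1}{2} \left(-2\right) \left(-5\right) = \left(-1\right) \left(-5\right) = 5$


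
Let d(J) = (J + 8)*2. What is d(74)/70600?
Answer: 41/17650 ≈ 0.0023229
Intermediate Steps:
d(J) = 16 + 2*J (d(J) = (8 + J)*2 = 16 + 2*J)
d(74)/70600 = (16 + 2*74)/70600 = (16 + 148)*(1/70600) = 164*(1/70600) = 41/17650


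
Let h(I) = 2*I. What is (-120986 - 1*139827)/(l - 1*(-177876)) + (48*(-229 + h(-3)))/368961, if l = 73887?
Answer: -33023237311/30963576081 ≈ -1.0665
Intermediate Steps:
(-120986 - 1*139827)/(l - 1*(-177876)) + (48*(-229 + h(-3)))/368961 = (-120986 - 1*139827)/(73887 - 1*(-177876)) + (48*(-229 + 2*(-3)))/368961 = (-120986 - 139827)/(73887 + 177876) + (48*(-229 - 6))*(1/368961) = -260813/251763 + (48*(-235))*(1/368961) = -260813*1/251763 - 11280*1/368961 = -260813/251763 - 3760/122987 = -33023237311/30963576081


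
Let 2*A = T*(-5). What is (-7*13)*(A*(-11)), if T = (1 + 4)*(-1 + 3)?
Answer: -25025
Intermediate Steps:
T = 10 (T = 5*2 = 10)
A = -25 (A = (10*(-5))/2 = (½)*(-50) = -25)
(-7*13)*(A*(-11)) = (-7*13)*(-25*(-11)) = -91*275 = -25025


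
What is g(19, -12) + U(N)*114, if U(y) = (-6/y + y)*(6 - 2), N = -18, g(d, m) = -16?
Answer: -8072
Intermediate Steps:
U(y) = -24/y + 4*y (U(y) = (y - 6/y)*4 = -24/y + 4*y)
g(19, -12) + U(N)*114 = -16 + (-24/(-18) + 4*(-18))*114 = -16 + (-24*(-1/18) - 72)*114 = -16 + (4/3 - 72)*114 = -16 - 212/3*114 = -16 - 8056 = -8072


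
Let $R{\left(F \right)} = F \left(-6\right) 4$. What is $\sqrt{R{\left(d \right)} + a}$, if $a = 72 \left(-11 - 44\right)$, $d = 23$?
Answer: $4 i \sqrt{282} \approx 67.171 i$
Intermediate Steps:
$R{\left(F \right)} = - 24 F$ ($R{\left(F \right)} = - 6 F 4 = - 24 F$)
$a = -3960$ ($a = 72 \left(-55\right) = -3960$)
$\sqrt{R{\left(d \right)} + a} = \sqrt{\left(-24\right) 23 - 3960} = \sqrt{-552 - 3960} = \sqrt{-4512} = 4 i \sqrt{282}$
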